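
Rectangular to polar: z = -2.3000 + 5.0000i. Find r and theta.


r = sqrt(5.29+25) = sqrt(30.29) = 5.5036
theta = atan2(5, -2.3) = 114.7024 degrees

r = 5.5036, theta = 114.7024 degrees


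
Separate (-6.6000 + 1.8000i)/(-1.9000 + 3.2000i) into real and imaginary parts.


Multiply by conjugate: (-6.6000 + 1.8000i)(-1.9000 - 3.2000i) / ((-1.9)^2 + 3.2^2)
Numerator real = -6.6*(-1.9) + 1.8*3.2 = 18.3
Numerator imag = 1.8*(-1.9) - (-6.6)*3.2 = 17.7
Denominator = 13.85
Re(z) = 18.3/13.85 = 1.3213
Im(z) = 17.7/13.85 = 1.2780

Re(z) = 1.3213, Im(z) = 1.2780


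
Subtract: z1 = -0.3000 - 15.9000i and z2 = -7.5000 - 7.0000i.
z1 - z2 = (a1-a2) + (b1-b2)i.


Real: -0.3 + 7.5 = 7.2
Imag: -15.9 + 7 = -8.9

7.2000 - 8.9000i


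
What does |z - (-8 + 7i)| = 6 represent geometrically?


|z - z0| = r is a circle with center z0 and radius r.
Center = (-8, 7), radius = 6

Circle with center (-8, 7) and radius 6


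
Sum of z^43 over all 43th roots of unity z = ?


The roots are w_k = w^k with w = e^(2*pi*i/43), and (w^k)^43 = (w^43)^k.
So S = 1 + u + u^2 + ... + u^(42) with u = w^43.
43 = 1*43 + 0, so 43 is a multiple of 43 and u = (w^43)^1 = 1.
Every one of the 43 terms equals 1: S = 43

S = 43


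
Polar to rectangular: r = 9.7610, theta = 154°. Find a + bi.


a = 9.7610*cos(154°) = 9.7610*(-0.89879) = -8.7731
b = 9.7610*sin(154°) = 9.7610*0.43837 = 4.2789

-8.7731 + 4.2789i


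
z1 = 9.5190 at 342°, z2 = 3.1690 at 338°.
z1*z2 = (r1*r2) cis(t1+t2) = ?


r = 9.5190 * 3.1690 = 30.1657
theta = 342° + 338° = 680° = 320° (mod 360)

30.1657 cis(320°)


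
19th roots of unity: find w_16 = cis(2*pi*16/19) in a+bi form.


Angle = 360*16/19 = 303.1579°
a = cos(303.1579°) = 0.5469
b = sin(303.1579°) = -0.8372

0.5469 - 0.8372i


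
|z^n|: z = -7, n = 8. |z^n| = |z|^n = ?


|z| = sqrt(49+0) = sqrt(49) = 7
|z^8| = |z|^8 = 7^8 = 5764801

|z^8| = 5764801


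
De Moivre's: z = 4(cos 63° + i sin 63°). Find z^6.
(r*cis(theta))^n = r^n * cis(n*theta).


r^6 = 4^6 = 4096
n*theta = 6*63° = 378° = 18° (mod 360)
a = 4096*cos(18°) = 3895.5275
b = 4096*sin(18°) = 1265.7336

4096 cis(18°) = 3895.5275 + 1265.7336i


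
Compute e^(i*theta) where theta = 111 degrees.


cos(111°) = -0.3584
sin(111°) = 0.9336

e^(i*111°) = -0.3584 + 0.9336i


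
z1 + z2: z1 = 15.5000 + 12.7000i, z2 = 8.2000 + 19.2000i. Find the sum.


Real: 15.5 + 8.2 = 23.7
Imag: 12.7 + 19.2 = 31.9

23.7000 + 31.9000i


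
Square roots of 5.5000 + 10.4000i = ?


|z| = sqrt(30.25+108.16) = 11.7648
sqrt((|z|+a)/2) = sqrt((11.7648+5.5)/2) = sqrt(8.6324) = 2.9381
sqrt((|z|-a)/2) = sqrt((11.7648-5.5)/2) = sqrt(3.1324) = 1.7699

±(2.9381 + 1.7699i) i.e. 2.9381 + 1.7699i and -2.9381 - 1.7699i


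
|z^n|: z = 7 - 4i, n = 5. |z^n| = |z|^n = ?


|z| = sqrt(49+16) = sqrt(65) = 8.0623
|z^5| = |z|^5 = (sqrt(65))^5 = 65^2 * sqrt(65) = 4225*sqrt(65)

|z^5| = 4225*sqrt(65) ≈ 34063.0390


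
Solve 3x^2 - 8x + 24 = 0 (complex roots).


disc = (-8)^2 - 4*3*24 = 64 - 288 = -224
sqrt(|disc|) = sqrt(224) = 14.9666
Real part = 8/(2*3) = 1.3333
Imag part = 14.9666/(2*3) = 2.4944

1.3333 ± 2.4944i


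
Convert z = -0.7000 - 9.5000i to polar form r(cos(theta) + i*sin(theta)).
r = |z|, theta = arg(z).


r = sqrt(0.49+90.25) = sqrt(90.74) = 9.5258
theta = atan2(-9.5, -0.7) = -94.2142 degrees

r = 9.5258, theta = -94.2142 degrees


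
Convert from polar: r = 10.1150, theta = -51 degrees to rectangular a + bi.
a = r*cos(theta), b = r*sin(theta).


a = 10.1150*cos(-51°) = 10.1150*0.62932 = 6.3656
b = 10.1150*sin(-51°) = 10.1150*(-0.777146) = -7.8608

6.3656 - 7.8608i


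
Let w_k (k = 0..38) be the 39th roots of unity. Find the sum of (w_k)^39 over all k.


The roots are w_k = w^k with w = e^(2*pi*i/39), and (w^k)^39 = (w^39)^k.
So S = 1 + u + u^2 + ... + u^(38) with u = w^39.
39 = 1*39 + 0, so 39 is a multiple of 39 and u = (w^39)^1 = 1.
Every one of the 39 terms equals 1: S = 39

S = 39


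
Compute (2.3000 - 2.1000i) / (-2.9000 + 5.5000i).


Conjugate of z2 = -2.9000 - 5.5000i
Numerator: (2.3000 - 2.1000i)(-2.9000 - 5.5000i) = -18.2200 - 6.5600i
Denominator: (-2.9)^2 + 5.5^2 = 38.66
Result = (-18.2200 - 6.5600i)/38.66

-0.4713 - 0.1697i


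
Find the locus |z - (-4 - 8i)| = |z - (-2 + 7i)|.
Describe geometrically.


Equal distances means the locus is the perpendicular bisector of z1 and z2.
Midpoint = ((-4+(-2))/2, (-8+7)/2) = (-3.0000, -0.5000)

Perpendicular bisector through (-3.0000, -0.5000)


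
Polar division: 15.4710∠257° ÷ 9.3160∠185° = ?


r = 15.4710 / 9.3160 = 1.6607
theta = 257° - 185° = 72° = 72° (mod 360)

1.6607 cis(72°)


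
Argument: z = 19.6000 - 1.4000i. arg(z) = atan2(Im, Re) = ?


Re = 19.6, Im = -1.4
arg = atan2(-1.4, 19.6) = -4.0856 degrees

arg(z) = -4.0856 degrees


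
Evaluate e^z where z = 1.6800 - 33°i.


e^1.6800 = 5.36556
cos(-33°) = 0.83867
sin(-33°) = -0.54464
Real = 5.36556*0.83867 = 4.4999
Imag = 5.36556*(-0.54464) = -2.9223

4.4999 - 2.9223i


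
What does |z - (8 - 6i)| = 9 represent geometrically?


|z - z0| = r is a circle with center z0 and radius r.
Center = (8, -6), radius = 9

Circle with center (8, -6) and radius 9


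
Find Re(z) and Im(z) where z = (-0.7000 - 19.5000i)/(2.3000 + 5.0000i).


Multiply by conjugate: (-0.7000 - 19.5000i)(2.3000 - 5.0000i) / (2.3^2 + 5^2)
Numerator real = -0.7*2.3 - (19.5)*5 = -99.11
Numerator imag = -19.5*2.3 - (-0.7)*5 = -41.35
Denominator = 30.29
Re(z) = -99.11/30.29 = -3.2720
Im(z) = -41.35/30.29 = -1.3651

Re(z) = -3.2720, Im(z) = -1.3651


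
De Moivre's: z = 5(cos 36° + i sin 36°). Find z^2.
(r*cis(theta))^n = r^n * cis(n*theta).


r^2 = 5^2 = 25
n*theta = 2*36° = 72° = 72° (mod 360)
a = 25*cos(72°) = 7.7254
b = 25*sin(72°) = 23.7764

25 cis(72°) = 7.7254 + 23.7764i


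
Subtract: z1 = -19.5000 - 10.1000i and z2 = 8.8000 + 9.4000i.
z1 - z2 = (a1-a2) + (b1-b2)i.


Real: -19.5 - 8.8 = -28.3
Imag: -10.1 - 9.4 = -19.5

-28.3000 - 19.5000i


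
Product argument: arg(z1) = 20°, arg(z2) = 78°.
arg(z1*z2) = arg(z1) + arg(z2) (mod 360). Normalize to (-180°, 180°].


arg(z1*z2) = 20° + 78° = 98°
Normalized to (-180°, 180°]: 98°

98°


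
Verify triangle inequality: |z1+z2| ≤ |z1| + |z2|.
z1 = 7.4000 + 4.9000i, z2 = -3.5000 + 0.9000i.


|z1| = sqrt(7.4^2 + 4.9^2) = sqrt(78.77) = 8.8752
|z2| = sqrt((-3.5)^2 + 0.9^2) = sqrt(13.06) = 3.6139
z1+z2 = 3.9000 + 5.8000i
|z1+z2| = sqrt(48.85) = 6.9893
|z1|+|z2| = 8.8752 + 3.6139 = 12.4891

|z1+z2| = 6.9893 ≤ |z1|+|z2| = 12.4891 (verified)


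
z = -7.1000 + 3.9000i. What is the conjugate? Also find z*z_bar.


z_bar = -7.1000 - 3.9000i
z*z_bar = (-7.1)^2 + 3.9^2 = 50.41 + 15.21 = 65.62

z_bar = -7.1000 - 3.9000i, z*z_bar = 65.62


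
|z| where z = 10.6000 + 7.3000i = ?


|z| = sqrt(10.6^2 + 7.3^2) = sqrt(112.36 + 53.29) = sqrt(165.65) = 12.8705

|z| = 12.8705


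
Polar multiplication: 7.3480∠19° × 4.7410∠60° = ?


r = 7.3480 * 4.7410 = 34.8369
theta = 19° + 60° = 79° = 79° (mod 360)

34.8369 cis(79°)


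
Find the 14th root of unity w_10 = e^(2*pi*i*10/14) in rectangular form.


Angle = 360*10/14 = 257.1429°
a = cos(257.1429°) = -0.2225
b = sin(257.1429°) = -0.9749

-0.2225 - 0.9749i


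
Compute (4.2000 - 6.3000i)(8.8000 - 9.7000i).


Real = 4.2*8.8 - (-6.3)*(-9.7) = 36.96 - 61.11 = -24.15
Imag = 4.2*(-9.7) + 8.8*(-6.3) = -40.74 - (55.44) = -96.18

-24.1500 - 96.1800i


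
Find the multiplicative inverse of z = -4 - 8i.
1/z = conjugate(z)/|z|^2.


|z|^2 = 16+64 = 80
1/z = (-4 + 8i)/80

1/z = -0.0500 + 0.1000i


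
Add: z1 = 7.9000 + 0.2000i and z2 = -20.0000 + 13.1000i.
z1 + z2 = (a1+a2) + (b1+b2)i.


Real: 7.9 - 20 = -12.1
Imag: 0.2 + 13.1 = 13.3

-12.1000 + 13.3000i


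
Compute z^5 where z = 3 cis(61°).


r^5 = 3^5 = 243
n*theta = 5*61° = 305° = 305° (mod 360)
a = 243*cos(305°) = 139.3791
b = 243*sin(305°) = -199.0539

243 cis(305°) = 139.3791 - 199.0539i


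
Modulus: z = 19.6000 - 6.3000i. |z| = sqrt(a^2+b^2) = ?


|z| = sqrt(19.6^2 + (-6.3)^2) = sqrt(384.16 + 39.69) = sqrt(423.85) = 20.5876

|z| = 20.5876


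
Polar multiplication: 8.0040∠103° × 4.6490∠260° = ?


r = 8.0040 * 4.6490 = 37.2106
theta = 103° + 260° = 363° = 3° (mod 360)

37.2106 cis(3°)


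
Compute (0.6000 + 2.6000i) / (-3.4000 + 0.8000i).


Conjugate of z2 = -3.4000 - 0.8000i
Numerator: (0.6000 + 2.6000i)(-3.4000 - 0.8000i) = 0.0400 - 9.3200i
Denominator: (-3.4)^2 + 0.8^2 = 12.2
Result = (0.0400 - 9.3200i)/12.2

0.0033 - 0.7639i


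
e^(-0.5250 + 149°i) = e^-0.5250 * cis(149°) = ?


e^-0.5250 = 0.5916
cos(149°) = -0.8572
sin(149°) = 0.515
Real = 0.5916*(-0.8572) = -0.5071
Imag = 0.5916*0.515 = 0.3047

-0.5071 + 0.3047i


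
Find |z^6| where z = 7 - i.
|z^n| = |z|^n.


|z| = sqrt(49+1) = sqrt(50) = 7.0711
|z^6| = |z|^6 = (sqrt(50))^6 = 50^3 = 125000

|z^6| = 125000


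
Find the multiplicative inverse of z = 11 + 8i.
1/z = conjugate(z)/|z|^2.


|z|^2 = 121+64 = 185
1/z = (11 - 8i)/185

1/z = 0.0595 - 0.0432i


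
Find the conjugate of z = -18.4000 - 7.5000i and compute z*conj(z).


z_bar = -18.4000 + 7.5000i
z*z_bar = (-18.4)^2 + (-7.5)^2 = 338.56 + 56.25 = 394.81

z_bar = -18.4000 + 7.5000i, z*z_bar = 394.81


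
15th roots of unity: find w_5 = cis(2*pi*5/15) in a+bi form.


Angle = 360*5/15 = 120°
a = cos(120°) = -0.5000
b = sin(120°) = 0.8660

-0.5000 + 0.8660i


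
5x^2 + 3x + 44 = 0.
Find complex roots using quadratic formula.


disc = 3^2 - 4*5*44 = 9 - 880 = -871
sqrt(|disc|) = sqrt(871) = 29.5127
Real part = -3/(2*5) = -0.3000
Imag part = 29.5127/(2*5) = 2.9513

-0.3000 ± 2.9513i


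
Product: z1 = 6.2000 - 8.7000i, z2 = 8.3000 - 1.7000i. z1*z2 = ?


Real = 6.2*8.3 - (-8.7)*(-1.7) = 51.46 - 14.79 = 36.67
Imag = 6.2*(-1.7) + 8.3*(-8.7) = -10.54 - (72.21) = -82.75

36.6700 - 82.7500i


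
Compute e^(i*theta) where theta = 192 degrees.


cos(192°) = -0.9781
sin(192°) = -0.2079

e^(i*192°) = -0.9781 - 0.2079i


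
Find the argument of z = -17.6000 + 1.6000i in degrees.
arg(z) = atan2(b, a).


Re = -17.6, Im = 1.6
arg = atan2(1.6, -17.6) = 174.8056 degrees

arg(z) = 174.8056 degrees


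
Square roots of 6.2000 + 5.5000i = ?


|z| = sqrt(38.44+30.25) = 8.2879
sqrt((|z|+a)/2) = sqrt((8.2879+6.2)/2) = sqrt(7.2440) = 2.6915
sqrt((|z|-a)/2) = sqrt((8.2879-6.2)/2) = sqrt(1.0440) = 1.0217

±(2.6915 + 1.0217i) i.e. 2.6915 + 1.0217i and -2.6915 - 1.0217i


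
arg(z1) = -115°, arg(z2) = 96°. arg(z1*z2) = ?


arg(z1*z2) = -115° + 96° = -19°
Normalized to (-180°, 180°]: -19°

-19°


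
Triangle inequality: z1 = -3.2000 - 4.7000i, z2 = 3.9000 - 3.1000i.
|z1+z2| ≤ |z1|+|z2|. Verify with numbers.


|z1| = sqrt((-3.2)^2 + (-4.7)^2) = sqrt(32.33) = 5.6859
|z2| = sqrt(3.9^2 + (-3.1)^2) = sqrt(24.82) = 4.9820
z1+z2 = 0.7000 - 7.8000i
|z1+z2| = sqrt(61.33) = 7.8313
|z1|+|z2| = 5.6859 + 4.9820 = 10.6679

|z1+z2| = 7.8313 ≤ |z1|+|z2| = 10.6679 (verified)


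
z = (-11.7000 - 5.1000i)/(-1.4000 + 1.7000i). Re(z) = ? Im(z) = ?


Multiply by conjugate: (-11.7000 - 5.1000i)(-1.4000 - 1.7000i) / ((-1.4)^2 + 1.7^2)
Numerator real = -11.7*(-1.4) - (5.1)*1.7 = 7.71
Numerator imag = -5.1*(-1.4) - (-11.7)*1.7 = 27.03
Denominator = 4.85
Re(z) = 7.71/4.85 = 1.5897
Im(z) = 27.03/4.85 = 5.5732

Re(z) = 1.5897, Im(z) = 5.5732


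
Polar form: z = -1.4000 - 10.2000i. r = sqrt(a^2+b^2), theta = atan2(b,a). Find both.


r = sqrt(1.96+104.04) = sqrt(106) = 10.2956
theta = atan2(-10.2, -1.4) = -97.8153 degrees

r = 10.2956, theta = -97.8153 degrees


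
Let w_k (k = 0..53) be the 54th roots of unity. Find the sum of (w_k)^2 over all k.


The roots are w_k = w^k with w = e^(2*pi*i/54), and (w^k)^2 = (w^2)^k.
So S = 1 + u + u^2 + ... + u^(53) with u = w^2.
2 = 0*54 + 2, so 2 is not a multiple of 54: u = w^2 ≠ 1 (w is a primitive 54th root), while u^54 = (w^54)^2 = 1.
Geometric series: S = (1 - u^54)/(1 - u) = (1 - 1)/(1 - u) = 0

S = 0


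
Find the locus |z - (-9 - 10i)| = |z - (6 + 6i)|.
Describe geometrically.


Equal distances means the locus is the perpendicular bisector of z1 and z2.
Midpoint = ((-9+6)/2, (-10+6)/2) = (-1.5000, -2.0000)

Perpendicular bisector through (-1.5000, -2.0000)


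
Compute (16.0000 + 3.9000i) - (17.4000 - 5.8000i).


Real: 16 - 17.4 = -1.4
Imag: 3.9 + 5.8 = 9.7

-1.4000 + 9.7000i


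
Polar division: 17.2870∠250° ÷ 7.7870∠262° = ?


r = 17.2870 / 7.7870 = 2.2200
theta = 250° - 262° = -12° = 348° (mod 360)

2.2200 cis(348°)


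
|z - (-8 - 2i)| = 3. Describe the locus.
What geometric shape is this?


|z - z0| = r is a circle with center z0 and radius r.
Center = (-8, -2), radius = 3

Circle with center (-8, -2) and radius 3


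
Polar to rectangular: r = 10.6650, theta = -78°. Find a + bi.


a = 10.6650*cos(-78°) = 10.6650*0.20791 = 2.2174
b = 10.6650*sin(-78°) = 10.6650*(-0.978148) = -10.4319

2.2174 - 10.4319i


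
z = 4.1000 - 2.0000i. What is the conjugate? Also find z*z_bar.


z_bar = 4.1000 + 2.0000i
z*z_bar = 4.1^2 + (-2)^2 = 16.81 + 4 = 20.81

z_bar = 4.1000 + 2.0000i, z*z_bar = 20.81


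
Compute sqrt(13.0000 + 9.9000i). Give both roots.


|z| = sqrt(169+98.01) = 16.3404
sqrt((|z|+a)/2) = sqrt((16.3404+13)/2) = sqrt(14.6702) = 3.8302
sqrt((|z|-a)/2) = sqrt((16.3404-13)/2) = sqrt(1.6702) = 1.2924

±(3.8302 + 1.2924i) i.e. 3.8302 + 1.2924i and -3.8302 - 1.2924i


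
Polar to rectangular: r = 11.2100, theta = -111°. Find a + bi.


a = 11.2100*cos(-111°) = 11.2100*(-0.35837) = -4.0173
b = 11.2100*sin(-111°) = 11.2100*(-0.93358) = -10.4654

-4.0173 - 10.4654i


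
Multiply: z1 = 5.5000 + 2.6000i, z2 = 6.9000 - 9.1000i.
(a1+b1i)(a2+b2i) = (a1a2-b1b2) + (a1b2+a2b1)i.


Real = 5.5*6.9 - 2.6*(-9.1) = 37.95 - (-23.66) = 61.61
Imag = 5.5*(-9.1) + 6.9*2.6 = -50.05 + 17.94 = -32.11

61.6100 - 32.1100i


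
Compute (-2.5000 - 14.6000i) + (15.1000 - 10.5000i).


Real: -2.5 + 15.1 = 12.6
Imag: -14.6 - 10.5 = -25.1

12.6000 - 25.1000i


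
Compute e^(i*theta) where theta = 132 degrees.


cos(132°) = -0.6691
sin(132°) = 0.7431

e^(i*132°) = -0.6691 + 0.7431i


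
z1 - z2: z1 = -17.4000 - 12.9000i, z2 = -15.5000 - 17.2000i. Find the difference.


Real: -17.4 + 15.5 = -1.9
Imag: -12.9 + 17.2 = 4.3

-1.9000 + 4.3000i


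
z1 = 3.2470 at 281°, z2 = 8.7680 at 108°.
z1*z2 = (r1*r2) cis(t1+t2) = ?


r = 3.2470 * 8.7680 = 28.4697
theta = 281° + 108° = 389° = 29° (mod 360)

28.4697 cis(29°)


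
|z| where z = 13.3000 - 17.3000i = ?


|z| = sqrt(13.3^2 + (-17.3)^2) = sqrt(176.89 + 299.29) = sqrt(476.18) = 21.8215

|z| = 21.8215


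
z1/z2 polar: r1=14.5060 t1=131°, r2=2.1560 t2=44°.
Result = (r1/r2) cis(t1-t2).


r = 14.5060 / 2.1560 = 6.7282
theta = 131° - 44° = 87° = 87° (mod 360)

6.7282 cis(87°)


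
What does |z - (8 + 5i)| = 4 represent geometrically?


|z - z0| = r is a circle with center z0 and radius r.
Center = (8, 5), radius = 4

Circle with center (8, 5) and radius 4


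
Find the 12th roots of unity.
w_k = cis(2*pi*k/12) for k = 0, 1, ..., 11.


The 12th roots of unity are cis(360k/12°) for k=0..11
Angle step = 360/12 = 30°
Primitive root: cis(30°)
Primitive root = 0.8660 + 0.5000i

12 roots at angles: 0°, 30°, 60°, 90°, 120°, 150°, 180°, 210°, 240°, 270°, 300°, 330°


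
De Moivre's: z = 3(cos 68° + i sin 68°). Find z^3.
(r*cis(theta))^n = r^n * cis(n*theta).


r^3 = 3^3 = 27
n*theta = 3*68° = 204° = 204° (mod 360)
a = 27*cos(204°) = -24.6657
b = 27*sin(204°) = -10.9819

27 cis(204°) = -24.6657 - 10.9819i


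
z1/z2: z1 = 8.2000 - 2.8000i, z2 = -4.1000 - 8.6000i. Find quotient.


Conjugate of z2 = -4.1000 + 8.6000i
Numerator: (8.2000 - 2.8000i)(-4.1000 + 8.6000i) = -9.5400 + 82.0000i
Denominator: (-4.1)^2 + (-8.6)^2 = 90.77
Result = (-9.5400 + 82.0000i)/90.77

-0.1051 + 0.9034i


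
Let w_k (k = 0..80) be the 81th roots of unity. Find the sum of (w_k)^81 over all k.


The roots are w_k = w^k with w = e^(2*pi*i/81), and (w^k)^81 = (w^81)^k.
So S = 1 + u + u^2 + ... + u^(80) with u = w^81.
81 = 1*81 + 0, so 81 is a multiple of 81 and u = (w^81)^1 = 1.
Every one of the 81 terms equals 1: S = 81

S = 81


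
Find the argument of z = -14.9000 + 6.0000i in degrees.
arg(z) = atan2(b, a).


Re = -14.9, Im = 6
arg = atan2(6, -14.9) = 158.0661 degrees

arg(z) = 158.0661 degrees


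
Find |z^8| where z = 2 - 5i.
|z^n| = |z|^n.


|z| = sqrt(4+25) = sqrt(29) = 5.3852
|z^8| = |z|^8 = (sqrt(29))^8 = 29^4 = 707281

|z^8| = 707281


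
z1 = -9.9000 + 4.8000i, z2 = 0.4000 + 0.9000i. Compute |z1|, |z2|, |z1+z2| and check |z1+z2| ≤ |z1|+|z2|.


|z1| = sqrt((-9.9)^2 + 4.8^2) = sqrt(121.05) = 11.0023
|z2| = sqrt(0.4^2 + 0.9^2) = sqrt(0.97) = 0.9849
z1+z2 = -9.5000 + 5.7000i
|z1+z2| = sqrt(122.74) = 11.0788
|z1|+|z2| = 11.0023 + 0.9849 = 11.9872

|z1+z2| = 11.0788 ≤ |z1|+|z2| = 11.9872 (verified)


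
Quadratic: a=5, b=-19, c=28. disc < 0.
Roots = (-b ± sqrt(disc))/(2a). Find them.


disc = (-19)^2 - 4*5*28 = 361 - 560 = -199
sqrt(|disc|) = sqrt(199) = 14.1067
Real part = 19/(2*5) = 1.9000
Imag part = 14.1067/(2*5) = 1.4107

1.9000 ± 1.4107i


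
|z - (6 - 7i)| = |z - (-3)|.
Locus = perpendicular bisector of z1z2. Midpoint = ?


Equal distances means the locus is the perpendicular bisector of z1 and z2.
Midpoint = ((6+(-3))/2, (-7+0)/2) = (1.5000, -3.5000)

Perpendicular bisector through (1.5000, -3.5000)


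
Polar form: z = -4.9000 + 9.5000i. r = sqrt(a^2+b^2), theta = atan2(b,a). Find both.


r = sqrt(24.01+90.25) = sqrt(114.26) = 10.6892
theta = atan2(9.5, -4.9) = 117.2842 degrees

r = 10.6892, theta = 117.2842 degrees


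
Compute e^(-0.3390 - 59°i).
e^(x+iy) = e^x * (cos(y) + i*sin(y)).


e^-0.3390 = 0.7125
cos(-59°) = 0.51504
sin(-59°) = -0.85717
Real = 0.7125*0.51504 = 0.3670
Imag = 0.7125*(-0.85717) = -0.6107

0.3670 - 0.6107i


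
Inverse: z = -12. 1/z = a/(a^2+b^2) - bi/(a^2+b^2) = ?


|z|^2 = 144+0 = 144
1/z = (-12 - 0i)/144

1/z = -0.0833 + 0i


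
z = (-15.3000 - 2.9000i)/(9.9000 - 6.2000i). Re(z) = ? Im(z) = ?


Multiply by conjugate: (-15.3000 - 2.9000i)(9.9000 + 6.2000i) / (9.9^2 + (-6.2)^2)
Numerator real = -15.3*9.9 - (2.9)*(-6.2) = -133.49
Numerator imag = -2.9*9.9 - (-15.3)*(-6.2) = -123.57
Denominator = 136.45
Re(z) = -133.49/136.45 = -0.9783
Im(z) = -123.57/136.45 = -0.9056

Re(z) = -0.9783, Im(z) = -0.9056


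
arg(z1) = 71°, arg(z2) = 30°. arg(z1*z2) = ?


arg(z1*z2) = 71° + 30° = 101°
Normalized to (-180°, 180°]: 101°

101°


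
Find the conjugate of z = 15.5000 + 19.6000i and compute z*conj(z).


z_bar = 15.5000 - 19.6000i
z*z_bar = 15.5^2 + 19.6^2 = 240.25 + 384.16 = 624.41

z_bar = 15.5000 - 19.6000i, z*z_bar = 624.41


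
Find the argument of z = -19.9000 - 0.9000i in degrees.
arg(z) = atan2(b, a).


Re = -19.9, Im = -0.9
arg = atan2(-0.9, -19.9) = -177.4105 degrees

arg(z) = -177.4105 degrees


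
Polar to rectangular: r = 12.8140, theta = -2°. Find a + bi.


a = 12.8140*cos(-2°) = 12.8140*0.99939 = 12.8062
b = 12.8140*sin(-2°) = 12.8140*(-0.0349) = -0.4472

12.8062 - 0.4472i


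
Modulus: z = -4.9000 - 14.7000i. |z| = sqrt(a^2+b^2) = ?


|z| = sqrt((-4.9)^2 + (-14.7)^2) = sqrt(24.01 + 216.09) = sqrt(240.1) = 15.4952

|z| = 15.4952


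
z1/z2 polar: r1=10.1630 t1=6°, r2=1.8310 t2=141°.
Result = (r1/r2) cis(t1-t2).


r = 10.1630 / 1.8310 = 5.5505
theta = 6° - 141° = -135° = 225° (mod 360)

5.5505 cis(225°)


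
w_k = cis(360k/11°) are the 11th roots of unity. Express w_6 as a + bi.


Angle = 360*6/11 = 196.3636°
a = cos(196.3636°) = -0.9595
b = sin(196.3636°) = -0.2817

-0.9595 - 0.2817i


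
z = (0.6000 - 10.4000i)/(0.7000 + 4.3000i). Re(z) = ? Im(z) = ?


Multiply by conjugate: (0.6000 - 10.4000i)(0.7000 - 4.3000i) / (0.7^2 + 4.3^2)
Numerator real = 0.6*0.7 - (10.4)*4.3 = -44.3
Numerator imag = -10.4*0.7 - 0.6*4.3 = -9.86
Denominator = 18.98
Re(z) = -44.3/18.98 = -2.3340
Im(z) = -9.86/18.98 = -0.5195

Re(z) = -2.3340, Im(z) = -0.5195


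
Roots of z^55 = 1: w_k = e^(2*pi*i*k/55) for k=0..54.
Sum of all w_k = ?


The sum of all 55th roots of unity is 0.
Geometric series: (1 - w^55)/(1 - w) = (1-1)/(1-w) = 0 since w^55 = 1, w ≠ 1.
Alternatively: coefficient of z^54 in z^55 - 1 is 0.

0


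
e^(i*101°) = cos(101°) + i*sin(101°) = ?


cos(101°) = -0.1908
sin(101°) = 0.9816

e^(i*101°) = -0.1908 + 0.9816i


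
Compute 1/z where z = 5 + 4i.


|z|^2 = 25+16 = 41
1/z = (5 - 4i)/41

1/z = 0.1220 - 0.0976i


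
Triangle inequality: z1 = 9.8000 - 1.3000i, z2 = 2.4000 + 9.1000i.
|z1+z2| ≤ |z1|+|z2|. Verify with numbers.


|z1| = sqrt(9.8^2 + (-1.3)^2) = sqrt(97.73) = 9.8858
|z2| = sqrt(2.4^2 + 9.1^2) = sqrt(88.57) = 9.4112
z1+z2 = 12.2000 + 7.8000i
|z1+z2| = sqrt(209.68) = 14.4803
|z1|+|z2| = 9.8858 + 9.4112 = 19.2970

|z1+z2| = 14.4803 ≤ |z1|+|z2| = 19.2970 (verified)


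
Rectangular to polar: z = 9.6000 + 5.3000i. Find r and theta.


r = sqrt(92.16+28.09) = sqrt(120.25) = 10.9659
theta = atan2(5.3, 9.6) = 28.9024 degrees

r = 10.9659, theta = 28.9024 degrees


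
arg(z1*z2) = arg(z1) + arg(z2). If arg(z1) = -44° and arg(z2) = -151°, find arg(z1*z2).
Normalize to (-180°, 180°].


arg(z1*z2) = -44° - 151° = -195°
Normalized to (-180°, 180°]: 165°

165°


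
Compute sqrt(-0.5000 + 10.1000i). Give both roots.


|z| = sqrt(0.25+102.01) = 10.1124
sqrt((|z|+a)/2) = sqrt((10.1124+(-0.5))/2) = sqrt(4.8062) = 2.1923
sqrt((|z|-a)/2) = sqrt((10.1124-(-0.5))/2) = sqrt(5.3062) = 2.3035

±(2.1923 + 2.3035i) i.e. 2.1923 + 2.3035i and -2.1923 - 2.3035i


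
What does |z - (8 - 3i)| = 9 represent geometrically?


|z - z0| = r is a circle with center z0 and radius r.
Center = (8, -3), radius = 9

Circle with center (8, -3) and radius 9


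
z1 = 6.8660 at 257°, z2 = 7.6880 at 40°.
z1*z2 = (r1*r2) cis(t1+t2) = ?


r = 6.8660 * 7.6880 = 52.7858
theta = 257° + 40° = 297° = 297° (mod 360)

52.7858 cis(297°)


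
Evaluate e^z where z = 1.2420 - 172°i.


e^1.2420 = 3.4625
cos(-172°) = -0.99027
sin(-172°) = -0.13917
Real = 3.4625*(-0.99027) = -3.4288
Imag = 3.4625*(-0.13917) = -0.4819

-3.4288 - 0.4819i


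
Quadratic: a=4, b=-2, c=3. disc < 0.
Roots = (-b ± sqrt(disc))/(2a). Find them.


disc = (-2)^2 - 4*4*3 = 4 - 48 = -44
sqrt(|disc|) = sqrt(44) = 6.6332
Real part = 2/(2*4) = 0.2500
Imag part = 6.6332/(2*4) = 0.8292

0.2500 ± 0.8292i


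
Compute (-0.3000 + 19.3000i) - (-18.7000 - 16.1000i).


Real: -0.3 + 18.7 = 18.4
Imag: 19.3 + 16.1 = 35.4

18.4000 + 35.4000i


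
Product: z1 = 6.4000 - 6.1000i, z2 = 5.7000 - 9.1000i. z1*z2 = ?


Real = 6.4*5.7 - (-6.1)*(-9.1) = 36.48 - 55.51 = -19.03
Imag = 6.4*(-9.1) + 5.7*(-6.1) = -58.24 - (34.77) = -93.01

-19.0300 - 93.0100i


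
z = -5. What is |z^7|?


|z| = sqrt(25+0) = sqrt(25) = 5
|z^7| = |z|^7 = 5^7 = 78125

|z^7| = 78125


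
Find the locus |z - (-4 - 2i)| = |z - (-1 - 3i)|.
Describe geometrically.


Equal distances means the locus is the perpendicular bisector of z1 and z2.
Midpoint = ((-4+(-1))/2, (-2+(-3))/2) = (-2.5000, -2.5000)

Perpendicular bisector through (-2.5000, -2.5000)


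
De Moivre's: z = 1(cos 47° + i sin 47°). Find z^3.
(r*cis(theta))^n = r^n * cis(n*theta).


r^3 = 1^3 = 1
n*theta = 3*47° = 141° = 141° (mod 360)
a = 1*cos(141°) = -0.7771
b = 1*sin(141°) = 0.6293

1 cis(141°) = -0.7771 + 0.6293i


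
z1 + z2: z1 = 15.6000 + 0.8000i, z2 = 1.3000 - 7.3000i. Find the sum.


Real: 15.6 + 1.3 = 16.9
Imag: 0.8 - 7.3 = -6.5

16.9000 - 6.5000i


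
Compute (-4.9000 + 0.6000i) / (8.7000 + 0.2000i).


Conjugate of z2 = 8.7000 - 0.2000i
Numerator: (-4.9000 + 0.6000i)(8.7000 - 0.2000i) = -42.5100 + 6.2000i
Denominator: 8.7^2 + 0.2^2 = 75.73
Result = (-42.5100 + 6.2000i)/75.73

-0.5613 + 0.0819i


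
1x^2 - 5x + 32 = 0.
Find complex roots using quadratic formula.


disc = (-5)^2 - 4*1*32 = 25 - 128 = -103
sqrt(|disc|) = sqrt(103) = 10.1489
Real part = 5/(2*1) = 2.5000
Imag part = 10.1489/(2*1) = 5.0744

2.5000 ± 5.0744i


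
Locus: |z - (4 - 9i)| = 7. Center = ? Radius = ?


|z - z0| = r is a circle with center z0 and radius r.
Center = (4, -9), radius = 7

Circle with center (4, -9) and radius 7


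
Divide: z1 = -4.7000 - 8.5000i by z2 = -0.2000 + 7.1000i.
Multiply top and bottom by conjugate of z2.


Conjugate of z2 = -0.2000 - 7.1000i
Numerator: (-4.7000 - 8.5000i)(-0.2000 - 7.1000i) = -59.4100 + 35.0700i
Denominator: (-0.2)^2 + 7.1^2 = 50.45
Result = (-59.4100 + 35.0700i)/50.45

-1.1776 + 0.6951i


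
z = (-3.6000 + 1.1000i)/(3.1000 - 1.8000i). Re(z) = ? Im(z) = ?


Multiply by conjugate: (-3.6000 + 1.1000i)(3.1000 + 1.8000i) / (3.1^2 + (-1.8)^2)
Numerator real = -3.6*3.1 + 1.1*(-1.8) = -13.14
Numerator imag = 1.1*3.1 - (-3.6)*(-1.8) = -3.07
Denominator = 12.85
Re(z) = -13.14/12.85 = -1.0226
Im(z) = -3.07/12.85 = -0.2389

Re(z) = -1.0226, Im(z) = -0.2389


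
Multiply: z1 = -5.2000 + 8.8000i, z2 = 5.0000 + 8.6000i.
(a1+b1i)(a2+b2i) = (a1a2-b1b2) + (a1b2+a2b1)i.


Real = -5.2*5 - 8.8*8.6 = -26 - 75.68 = -101.68
Imag = -5.2*8.6 + 5*8.8 = -44.72 + 44 = -0.72

-101.6800 - 0.7200i


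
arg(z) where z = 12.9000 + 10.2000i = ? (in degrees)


Re = 12.9, Im = 10.2
arg = atan2(10.2, 12.9) = 38.3333 degrees

arg(z) = 38.3333 degrees


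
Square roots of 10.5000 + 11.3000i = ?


|z| = sqrt(110.25+127.69) = 15.4253
sqrt((|z|+a)/2) = sqrt((15.4253+10.5)/2) = sqrt(12.9627) = 3.6004
sqrt((|z|-a)/2) = sqrt((15.4253-10.5)/2) = sqrt(2.4627) = 1.5693

±(3.6004 + 1.5693i) i.e. 3.6004 + 1.5693i and -3.6004 - 1.5693i


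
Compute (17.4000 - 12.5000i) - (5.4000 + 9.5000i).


Real: 17.4 - 5.4 = 12
Imag: -12.5 - 9.5 = -22

12.0000 - 22.0000i


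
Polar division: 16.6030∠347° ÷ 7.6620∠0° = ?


r = 16.6030 / 7.6620 = 2.1669
theta = 347° - 0° = 347° = 347° (mod 360)

2.1669 cis(347°)


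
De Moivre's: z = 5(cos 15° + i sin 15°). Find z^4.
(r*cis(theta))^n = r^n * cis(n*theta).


r^4 = 5^4 = 625
n*theta = 4*15° = 60° = 60° (mod 360)
a = 625*cos(60°) = 312.5000
b = 625*sin(60°) = 541.2659

625 cis(60°) = 312.5000 + 541.2659i


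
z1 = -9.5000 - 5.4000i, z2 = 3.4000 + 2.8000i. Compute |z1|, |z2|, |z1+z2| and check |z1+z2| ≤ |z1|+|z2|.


|z1| = sqrt((-9.5)^2 + (-5.4)^2) = sqrt(119.41) = 10.9275
|z2| = sqrt(3.4^2 + 2.8^2) = sqrt(19.4) = 4.4045
z1+z2 = -6.1000 - 2.6000i
|z1+z2| = sqrt(43.97) = 6.6310
|z1|+|z2| = 10.9275 + 4.4045 = 15.3320

|z1+z2| = 6.6310 ≤ |z1|+|z2| = 15.3320 (verified)


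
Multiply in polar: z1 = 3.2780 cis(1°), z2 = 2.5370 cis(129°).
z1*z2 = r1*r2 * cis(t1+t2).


r = 3.2780 * 2.5370 = 8.3163
theta = 1° + 129° = 130° = 130° (mod 360)

8.3163 cis(130°)


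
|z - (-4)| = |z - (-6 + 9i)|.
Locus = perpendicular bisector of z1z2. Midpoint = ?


Equal distances means the locus is the perpendicular bisector of z1 and z2.
Midpoint = ((-4+(-6))/2, (0+9)/2) = (-5.0000, 4.5000)

Perpendicular bisector through (-5.0000, 4.5000)


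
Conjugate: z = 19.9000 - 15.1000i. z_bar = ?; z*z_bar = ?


z_bar = 19.9000 + 15.1000i
z*z_bar = 19.9^2 + (-15.1)^2 = 396.01 + 228.01 = 624.02

z_bar = 19.9000 + 15.1000i, z*z_bar = 624.02


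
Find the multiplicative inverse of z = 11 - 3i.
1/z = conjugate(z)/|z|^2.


|z|^2 = 121+9 = 130
1/z = (11 + 3i)/130

1/z = 0.0846 + 0.0231i


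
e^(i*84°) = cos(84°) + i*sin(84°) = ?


cos(84°) = 0.1045
sin(84°) = 0.9945

e^(i*84°) = 0.1045 + 0.9945i


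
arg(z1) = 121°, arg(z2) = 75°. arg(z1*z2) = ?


arg(z1*z2) = 121° + 75° = 196°
Normalized to (-180°, 180°]: -164°

-164°


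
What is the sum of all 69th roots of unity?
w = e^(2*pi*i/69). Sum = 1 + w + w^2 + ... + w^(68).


The sum of all 69th roots of unity is 0.
Geometric series: (1 - w^69)/(1 - w) = (1-1)/(1-w) = 0 since w^69 = 1, w ≠ 1.
Alternatively: coefficient of z^68 in z^69 - 1 is 0.

0


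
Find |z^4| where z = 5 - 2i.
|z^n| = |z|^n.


|z| = sqrt(25+4) = sqrt(29) = 5.3852
|z^4| = |z|^4 = (sqrt(29))^4 = 29^2 = 841

|z^4| = 841


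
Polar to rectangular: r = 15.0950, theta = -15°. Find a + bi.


a = 15.0950*cos(-15°) = 15.0950*0.96593 = 14.5807
b = 15.0950*sin(-15°) = 15.0950*(-0.25882) = -3.9069

14.5807 - 3.9069i


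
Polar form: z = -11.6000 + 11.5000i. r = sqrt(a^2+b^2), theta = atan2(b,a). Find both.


r = sqrt(134.56+132.25) = sqrt(266.81) = 16.3343
theta = atan2(11.5, -11.6) = 135.2480 degrees

r = 16.3343, theta = 135.2480 degrees


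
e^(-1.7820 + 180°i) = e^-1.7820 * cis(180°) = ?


e^-1.7820 = 0.1683
cos(180°) = -1
sin(180°) = 0
Real = 0.1683*(-1) = -0.1683
Imag = 0.1683*0 = 0

-0.1683 + 0i


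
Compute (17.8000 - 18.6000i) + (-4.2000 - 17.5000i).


Real: 17.8 - 4.2 = 13.6
Imag: -18.6 - 17.5 = -36.1

13.6000 - 36.1000i


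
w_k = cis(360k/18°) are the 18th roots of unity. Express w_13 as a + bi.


Angle = 360*13/18 = 260°
a = cos(260°) = -0.1736
b = sin(260°) = -0.9848

-0.1736 - 0.9848i


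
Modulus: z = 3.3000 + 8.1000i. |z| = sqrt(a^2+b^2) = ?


|z| = sqrt(3.3^2 + 8.1^2) = sqrt(10.89 + 65.61) = sqrt(76.5) = 8.7464

|z| = 8.7464


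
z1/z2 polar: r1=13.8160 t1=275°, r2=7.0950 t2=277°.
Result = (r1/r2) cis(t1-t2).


r = 13.8160 / 7.0950 = 1.9473
theta = 275° - 277° = -2° = 358° (mod 360)

1.9473 cis(358°)


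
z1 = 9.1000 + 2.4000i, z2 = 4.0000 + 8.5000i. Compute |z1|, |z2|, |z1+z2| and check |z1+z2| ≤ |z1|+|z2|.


|z1| = sqrt(9.1^2 + 2.4^2) = sqrt(88.57) = 9.4112
|z2| = sqrt(4^2 + 8.5^2) = sqrt(88.25) = 9.3941
z1+z2 = 13.1000 + 10.9000i
|z1+z2| = sqrt(290.42) = 17.0417
|z1|+|z2| = 9.4112 + 9.3941 = 18.8053

|z1+z2| = 17.0417 ≤ |z1|+|z2| = 18.8053 (verified)


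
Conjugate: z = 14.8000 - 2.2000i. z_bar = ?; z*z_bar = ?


z_bar = 14.8000 + 2.2000i
z*z_bar = 14.8^2 + (-2.2)^2 = 219.04 + 4.84 = 223.88

z_bar = 14.8000 + 2.2000i, z*z_bar = 223.88


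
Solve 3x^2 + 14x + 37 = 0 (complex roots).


disc = 14^2 - 4*3*37 = 196 - 444 = -248
sqrt(|disc|) = sqrt(248) = 15.7480
Real part = -14/(2*3) = -2.3333
Imag part = 15.7480/(2*3) = 2.6247

-2.3333 ± 2.6247i


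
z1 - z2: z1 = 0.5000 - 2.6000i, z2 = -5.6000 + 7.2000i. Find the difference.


Real: 0.5 + 5.6 = 6.1
Imag: -2.6 - 7.2 = -9.8

6.1000 - 9.8000i


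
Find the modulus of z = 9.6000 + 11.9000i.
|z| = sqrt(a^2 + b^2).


|z| = sqrt(9.6^2 + 11.9^2) = sqrt(92.16 + 141.61) = sqrt(233.77) = 15.2895

|z| = 15.2895


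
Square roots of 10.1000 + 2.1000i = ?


|z| = sqrt(102.01+4.41) = 10.3160
sqrt((|z|+a)/2) = sqrt((10.3160+10.1)/2) = sqrt(10.2080) = 3.1950
sqrt((|z|-a)/2) = sqrt((10.3160-10.1)/2) = sqrt(0.1080) = 0.3286

±(3.1950 + 0.3286i) i.e. 3.1950 + 0.3286i and -3.1950 - 0.3286i


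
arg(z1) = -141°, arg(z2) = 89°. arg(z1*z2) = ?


arg(z1*z2) = -141° + 89° = -52°
Normalized to (-180°, 180°]: -52°

-52°


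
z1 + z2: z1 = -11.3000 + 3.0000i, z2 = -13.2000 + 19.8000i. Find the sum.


Real: -11.3 - 13.2 = -24.5
Imag: 3 + 19.8 = 22.8

-24.5000 + 22.8000i


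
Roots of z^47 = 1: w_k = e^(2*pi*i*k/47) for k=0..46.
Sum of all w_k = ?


The sum of all 47th roots of unity is 0.
Geometric series: (1 - w^47)/(1 - w) = (1-1)/(1-w) = 0 since w^47 = 1, w ≠ 1.
Alternatively: coefficient of z^46 in z^47 - 1 is 0.

0


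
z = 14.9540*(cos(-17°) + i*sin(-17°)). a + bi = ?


a = 14.9540*cos(-17°) = 14.9540*0.956305 = 14.3006
b = 14.9540*sin(-17°) = 14.9540*(-0.29237) = -4.3721

14.3006 - 4.3721i


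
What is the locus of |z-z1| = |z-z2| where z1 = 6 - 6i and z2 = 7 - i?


Equal distances means the locus is the perpendicular bisector of z1 and z2.
Midpoint = ((6+7)/2, (-6+(-1))/2) = (6.5000, -3.5000)

Perpendicular bisector through (6.5000, -3.5000)


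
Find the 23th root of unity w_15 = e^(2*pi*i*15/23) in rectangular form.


Angle = 360*15/23 = 234.7826°
a = cos(234.7826°) = -0.5767
b = sin(234.7826°) = -0.8170

-0.5767 - 0.8170i


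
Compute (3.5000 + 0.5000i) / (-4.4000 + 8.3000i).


Conjugate of z2 = -4.4000 - 8.3000i
Numerator: (3.5000 + 0.5000i)(-4.4000 - 8.3000i) = -11.2500 - 31.2500i
Denominator: (-4.4)^2 + 8.3^2 = 88.25
Result = (-11.2500 - 31.2500i)/88.25

-0.1275 - 0.3541i


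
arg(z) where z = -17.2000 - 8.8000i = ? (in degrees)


Re = -17.2, Im = -8.8
arg = atan2(-8.8, -17.2) = -152.9044 degrees

arg(z) = -152.9044 degrees


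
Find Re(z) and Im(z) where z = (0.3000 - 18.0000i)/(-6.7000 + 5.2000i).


Multiply by conjugate: (0.3000 - 18.0000i)(-6.7000 - 5.2000i) / ((-6.7)^2 + 5.2^2)
Numerator real = 0.3*(-6.7) - (18)*5.2 = -95.61
Numerator imag = -18*(-6.7) - 0.3*5.2 = 119.04
Denominator = 71.93
Re(z) = -95.61/71.93 = -1.3292
Im(z) = 119.04/71.93 = 1.6549

Re(z) = -1.3292, Im(z) = 1.6549


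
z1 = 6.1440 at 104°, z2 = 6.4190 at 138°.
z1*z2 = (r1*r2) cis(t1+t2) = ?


r = 6.1440 * 6.4190 = 39.4383
theta = 104° + 138° = 242° = 242° (mod 360)

39.4383 cis(242°)


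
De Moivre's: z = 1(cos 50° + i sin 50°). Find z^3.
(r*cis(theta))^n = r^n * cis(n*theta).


r^3 = 1^3 = 1
n*theta = 3*50° = 150° = 150° (mod 360)
a = 1*cos(150°) = -0.8660
b = 1*sin(150°) = 0.5000

1 cis(150°) = -0.8660 + 0.5000i


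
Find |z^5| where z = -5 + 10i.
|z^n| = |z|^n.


|z| = sqrt(25+100) = sqrt(125) = 11.1803
|z^5| = |z|^5 = (sqrt(125))^5 = 125^2 * sqrt(125) = 15625*sqrt(125)

|z^5| = 15625*sqrt(125) ≈ 174692.8107


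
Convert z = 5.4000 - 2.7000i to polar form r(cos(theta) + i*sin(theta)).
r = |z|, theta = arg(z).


r = sqrt(29.16+7.29) = sqrt(36.45) = 6.0374
theta = atan2(-2.7, 5.4) = -26.5651 degrees

r = 6.0374, theta = -26.5651 degrees


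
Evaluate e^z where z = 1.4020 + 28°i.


e^1.4020 = 4.0633
cos(28°) = 0.88295
sin(28°) = 0.46947
Real = 4.0633*0.88295 = 3.5877
Imag = 4.0633*0.46947 = 1.9076

3.5877 + 1.9076i


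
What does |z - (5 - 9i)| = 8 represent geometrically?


|z - z0| = r is a circle with center z0 and radius r.
Center = (5, -9), radius = 8

Circle with center (5, -9) and radius 8


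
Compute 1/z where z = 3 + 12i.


|z|^2 = 9+144 = 153
1/z = (3 - 12i)/153

1/z = 0.0196 - 0.0784i


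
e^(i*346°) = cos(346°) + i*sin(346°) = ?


cos(346°) = 0.9703
sin(346°) = -0.2419

e^(i*346°) = 0.9703 - 0.2419i


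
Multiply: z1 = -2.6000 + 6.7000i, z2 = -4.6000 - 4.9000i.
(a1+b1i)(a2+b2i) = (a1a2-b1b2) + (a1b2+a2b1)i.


Real = -2.6*(-4.6) - 6.7*(-4.9) = 11.96 - (-32.83) = 44.79
Imag = -2.6*(-4.9) - (4.6)*6.7 = 12.74 - (30.82) = -18.08

44.7900 - 18.0800i


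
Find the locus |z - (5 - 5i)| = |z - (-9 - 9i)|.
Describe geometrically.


Equal distances means the locus is the perpendicular bisector of z1 and z2.
Midpoint = ((5+(-9))/2, (-5+(-9))/2) = (-2.0000, -7.0000)

Perpendicular bisector through (-2.0000, -7.0000)


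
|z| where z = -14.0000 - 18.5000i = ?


|z| = sqrt((-14)^2 + (-18.5)^2) = sqrt(196 + 342.25) = sqrt(538.25) = 23.2002

|z| = 23.2002


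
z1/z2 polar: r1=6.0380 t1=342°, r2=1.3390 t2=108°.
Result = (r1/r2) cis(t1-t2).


r = 6.0380 / 1.3390 = 4.5093
theta = 342° - 108° = 234° = 234° (mod 360)

4.5093 cis(234°)


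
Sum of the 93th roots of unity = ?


The sum of all 93th roots of unity is 0.
Geometric series: (1 - w^93)/(1 - w) = (1-1)/(1-w) = 0 since w^93 = 1, w ≠ 1.
Alternatively: coefficient of z^92 in z^93 - 1 is 0.

0


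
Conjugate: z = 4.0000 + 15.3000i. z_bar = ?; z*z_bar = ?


z_bar = 4.0000 - 15.3000i
z*z_bar = 4^2 + 15.3^2 = 16 + 234.09 = 250.09

z_bar = 4.0000 - 15.3000i, z*z_bar = 250.09


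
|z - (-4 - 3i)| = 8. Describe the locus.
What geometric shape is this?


|z - z0| = r is a circle with center z0 and radius r.
Center = (-4, -3), radius = 8

Circle with center (-4, -3) and radius 8


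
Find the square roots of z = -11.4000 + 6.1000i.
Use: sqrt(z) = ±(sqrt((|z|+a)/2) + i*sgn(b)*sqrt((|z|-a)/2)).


|z| = sqrt(129.96+37.21) = 12.9294
sqrt((|z|+a)/2) = sqrt((12.9294+(-11.4))/2) = sqrt(0.7647) = 0.8745
sqrt((|z|-a)/2) = sqrt((12.9294-(-11.4))/2) = sqrt(12.1647) = 3.4878

±(0.8745 + 3.4878i) i.e. 0.8745 + 3.4878i and -0.8745 - 3.4878i


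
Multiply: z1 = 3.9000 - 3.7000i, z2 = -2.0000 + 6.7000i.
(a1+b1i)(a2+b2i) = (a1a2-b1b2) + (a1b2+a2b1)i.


Real = 3.9*(-2) - (-3.7)*6.7 = -7.8 - (-24.79) = 16.99
Imag = 3.9*6.7 - (2)*(-3.7) = 26.13 + 7.4 = 33.53

16.9900 + 33.5300i


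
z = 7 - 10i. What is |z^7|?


|z| = sqrt(49+100) = sqrt(149) = 12.2066
|z^7| = |z|^7 = (sqrt(149))^7 = 149^3 * sqrt(149) = 3307949*sqrt(149)

|z^7| = 3307949*sqrt(149) ≈ 40378663.4425


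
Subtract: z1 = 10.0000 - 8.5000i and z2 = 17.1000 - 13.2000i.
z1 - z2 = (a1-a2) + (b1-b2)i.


Real: 10 - 17.1 = -7.1
Imag: -8.5 + 13.2 = 4.7

-7.1000 + 4.7000i


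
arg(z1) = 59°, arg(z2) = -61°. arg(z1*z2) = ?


arg(z1*z2) = 59° - 61° = -2°
Normalized to (-180°, 180°]: -2°

-2°


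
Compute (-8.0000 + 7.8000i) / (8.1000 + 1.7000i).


Conjugate of z2 = 8.1000 - 1.7000i
Numerator: (-8.0000 + 7.8000i)(8.1000 - 1.7000i) = -51.5400 + 76.7800i
Denominator: 8.1^2 + 1.7^2 = 68.5
Result = (-51.5400 + 76.7800i)/68.5

-0.7524 + 1.1209i


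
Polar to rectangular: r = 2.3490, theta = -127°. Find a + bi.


a = 2.3490*cos(-127°) = 2.3490*(-0.60182) = -1.4137
b = 2.3490*sin(-127°) = 2.3490*(-0.79864) = -1.8760

-1.4137 - 1.8760i


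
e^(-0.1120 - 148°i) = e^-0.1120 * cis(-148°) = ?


e^-0.1120 = 0.89404
cos(-148°) = -0.84805
sin(-148°) = -0.5299
Real = 0.89404*(-0.84805) = -0.7582
Imag = 0.89404*(-0.5299) = -0.4738

-0.7582 - 0.4738i


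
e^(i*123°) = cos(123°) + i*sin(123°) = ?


cos(123°) = -0.5446
sin(123°) = 0.8387

e^(i*123°) = -0.5446 + 0.8387i


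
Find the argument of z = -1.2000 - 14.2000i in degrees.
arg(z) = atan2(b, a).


Re = -1.2, Im = -14.2
arg = atan2(-14.2, -1.2) = -94.8304 degrees

arg(z) = -94.8304 degrees


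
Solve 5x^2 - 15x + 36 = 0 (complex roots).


disc = (-15)^2 - 4*5*36 = 225 - 720 = -495
sqrt(|disc|) = sqrt(495) = 22.2486
Real part = 15/(2*5) = 1.5000
Imag part = 22.2486/(2*5) = 2.2249

1.5000 ± 2.2249i


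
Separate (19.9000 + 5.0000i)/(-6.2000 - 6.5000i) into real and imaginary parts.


Multiply by conjugate: (19.9000 + 5.0000i)(-6.2000 + 6.5000i) / ((-6.2)^2 + (-6.5)^2)
Numerator real = 19.9*(-6.2) + 5*(-6.5) = -155.88
Numerator imag = 5*(-6.2) - 19.9*(-6.5) = 98.35
Denominator = 80.69
Re(z) = -155.88/80.69 = -1.9318
Im(z) = 98.35/80.69 = 1.2189

Re(z) = -1.9318, Im(z) = 1.2189


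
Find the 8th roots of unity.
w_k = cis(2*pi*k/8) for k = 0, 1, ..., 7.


The 8th roots of unity are cis(360k/8°) for k=0..7
Angle step = 360/8 = 45°
Primitive root: cis(45°)
Primitive root = 0.7071 + 0.7071i

8 roots at angles: 0°, 45°, 90°, 135°, 180°, 225°, 270°, 315°


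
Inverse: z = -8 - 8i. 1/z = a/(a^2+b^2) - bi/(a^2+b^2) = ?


|z|^2 = 64+64 = 128
1/z = (-8 + 8i)/128

1/z = -0.0625 + 0.0625i


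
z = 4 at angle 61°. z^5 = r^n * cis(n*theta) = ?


r^5 = 4^5 = 1024
n*theta = 5*61° = 305° = 305° (mod 360)
a = 1024*cos(305°) = 587.3423
b = 1024*sin(305°) = -838.8117

1024 cis(305°) = 587.3423 - 838.8117i


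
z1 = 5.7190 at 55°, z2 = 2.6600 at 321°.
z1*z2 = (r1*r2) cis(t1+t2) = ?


r = 5.7190 * 2.6600 = 15.2125
theta = 55° + 321° = 376° = 16° (mod 360)

15.2125 cis(16°)


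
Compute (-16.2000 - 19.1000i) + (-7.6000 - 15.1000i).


Real: -16.2 - 7.6 = -23.8
Imag: -19.1 - 15.1 = -34.2

-23.8000 - 34.2000i


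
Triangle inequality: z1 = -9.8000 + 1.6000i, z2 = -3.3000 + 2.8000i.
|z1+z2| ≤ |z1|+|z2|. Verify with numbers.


|z1| = sqrt((-9.8)^2 + 1.6^2) = sqrt(98.6) = 9.9298
|z2| = sqrt((-3.3)^2 + 2.8^2) = sqrt(18.73) = 4.3278
z1+z2 = -13.1000 + 4.4000i
|z1+z2| = sqrt(190.97) = 13.8192
|z1|+|z2| = 9.9298 + 4.3278 = 14.2576

|z1+z2| = 13.8192 ≤ |z1|+|z2| = 14.2576 (verified)
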